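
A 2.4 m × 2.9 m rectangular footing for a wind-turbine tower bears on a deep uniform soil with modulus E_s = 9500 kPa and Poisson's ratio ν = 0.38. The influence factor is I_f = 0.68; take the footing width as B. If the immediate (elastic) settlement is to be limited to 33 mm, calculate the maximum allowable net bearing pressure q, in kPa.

S_e = q·B·(1−ν²)/E_s · I_f  ⇒  q = S_e·E_s / (B·(1−ν²)·I_f).
q = 0.033 × 9500 / (2.4 × 0.8556 × 0.68) = 224.5 kPa

q ≈ 225 kPa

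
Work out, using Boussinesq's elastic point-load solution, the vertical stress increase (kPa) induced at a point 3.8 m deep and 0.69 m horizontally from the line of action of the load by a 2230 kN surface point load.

Δσ_z ≈ 68 kPa

Boussinesq vertical stress below a point load on an elastic half-space:
Δσ_z = 3P/(2πz²) · [1 + (r/z)²]^(−5/2)
r/z = 0.69/3.8 = 0.18158; [1+(r/z)²]^(−5/2) = 0.9221.
Δσ_z = 3×2230/(2π×3.8²) × 0.9221 = 73.736 × 0.9221 = 67.99 kPa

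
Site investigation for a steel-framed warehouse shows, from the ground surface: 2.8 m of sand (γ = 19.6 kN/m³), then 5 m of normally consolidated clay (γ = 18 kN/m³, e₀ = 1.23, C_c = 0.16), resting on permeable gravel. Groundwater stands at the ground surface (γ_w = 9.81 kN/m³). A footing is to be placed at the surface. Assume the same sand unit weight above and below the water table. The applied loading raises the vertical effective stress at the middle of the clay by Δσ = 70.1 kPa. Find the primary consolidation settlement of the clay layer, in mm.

Mid-depth of clay below the ground surface: z = 2.8 + 5/2 = 5.3 m.
Total vertical stress at mid-clay: σ_v = 19.6×2.8 + 18×2.5 = 99.88 kPa.
Pore pressure: u = 9.81×(5.3 − 0) = 51.993 kPa.
Initial effective stress: σ'_0 = σ_v − u = 99.88 − 51.993 = 47.887 kPa.
Final effective stress: σ'_f = σ'_0 + Δσ = 47.887 + 70.1 = 117.99 kPa.
Normally consolidated clay, so the full stress increment lies on the virgin compression line:
S_c = C_c·H/(1+e₀)·log₁₀(σ'_f/σ'_0) = 0.16×5/(1+1.23)×log₁₀(117.99/47.887)
    = 0.35874 × 0.39163 = 0.1405 m

S_c ≈ 140 mm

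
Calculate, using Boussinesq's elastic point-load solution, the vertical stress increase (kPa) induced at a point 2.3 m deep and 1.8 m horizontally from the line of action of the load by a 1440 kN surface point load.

Δσ_z ≈ 39.4 kPa

Boussinesq vertical stress below a point load on an elastic half-space:
Δσ_z = 3P/(2πz²) · [1 + (r/z)²]^(−5/2)
r/z = 1.8/2.3 = 0.78261; [1+(r/z)²]^(−5/2) = 0.30288.
Δσ_z = 3×1440/(2π×2.3²) × 0.30288 = 129.97 × 0.30288 = 39.37 kPa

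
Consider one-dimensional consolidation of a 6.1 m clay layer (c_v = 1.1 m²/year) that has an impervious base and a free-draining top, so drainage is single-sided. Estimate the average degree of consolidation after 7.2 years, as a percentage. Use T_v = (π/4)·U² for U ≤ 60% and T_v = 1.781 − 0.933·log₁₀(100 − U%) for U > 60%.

U ≈ 52.1 %

Drainage path length: H_d = H = 6.1 m (single drainage).
T_v = c_v·t/H_d² = 1.1×7.2/6.1² = 0.21285.
T_v = 0.21285 corresponds to the U ≤ 60% branch:
U = √(4T_v/π) = 0.5206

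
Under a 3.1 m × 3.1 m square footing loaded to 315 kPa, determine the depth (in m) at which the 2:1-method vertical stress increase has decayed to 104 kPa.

z ≈ 2.3 m

2:1 spreading — at depth z the loaded area has grown by z in each plan dimension:
qB²/(B+z)² = Δσ_z ⇒ z = B(√(q/Δσ_z) − 1) = 3.1×(√(315/104) − 1) = 2.295 m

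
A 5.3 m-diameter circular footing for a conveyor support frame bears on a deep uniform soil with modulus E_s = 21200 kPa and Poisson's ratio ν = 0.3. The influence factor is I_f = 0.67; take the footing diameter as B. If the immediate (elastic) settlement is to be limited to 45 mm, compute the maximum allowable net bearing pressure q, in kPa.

q ≈ 295 kPa

S_e = q·B·(1−ν²)/E_s · I_f  ⇒  q = S_e·E_s / (B·(1−ν²)·I_f).
q = 0.045 × 21200 / (5.3 × 0.91 × 0.67) = 295.2 kPa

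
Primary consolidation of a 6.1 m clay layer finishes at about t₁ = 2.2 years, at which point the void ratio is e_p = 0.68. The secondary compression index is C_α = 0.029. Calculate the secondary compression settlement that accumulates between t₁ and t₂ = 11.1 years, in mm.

Secondary compression: S_s = C_α·H/(1+e_p)·log₁₀(t₂/t₁)
S_s = 0.029×6.1/(1+0.68)×log₁₀(11.1/2.2)
    = 0.1053 × 0.7029 = 0.07401 m

S_s ≈ 74 mm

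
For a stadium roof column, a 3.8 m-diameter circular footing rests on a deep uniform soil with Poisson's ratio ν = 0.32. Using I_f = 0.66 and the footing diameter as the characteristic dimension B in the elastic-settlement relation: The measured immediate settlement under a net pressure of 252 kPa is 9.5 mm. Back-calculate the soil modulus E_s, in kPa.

E_s ≈ 59700 kPa

S_e = q·B·(1−ν²)/E_s · I_f  ⇒  E_s = q·B·(1−ν²)·I_f / S_e.
E_s = 252 × 3.8 × 0.8976 × 0.66 / 0.0095 = 59720 kPa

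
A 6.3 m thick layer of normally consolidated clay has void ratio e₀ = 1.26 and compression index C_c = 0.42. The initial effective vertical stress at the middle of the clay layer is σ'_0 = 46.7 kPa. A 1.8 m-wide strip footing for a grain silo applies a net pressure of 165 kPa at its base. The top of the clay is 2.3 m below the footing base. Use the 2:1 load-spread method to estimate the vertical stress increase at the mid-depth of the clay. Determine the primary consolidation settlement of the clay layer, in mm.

Mid-depth of clay below the footing base: z = 2.3 + 6.3/2 = 5.45 m.
Stress increase at mid-clay by the 2:1 spreading method:
Δσ = qB/(B+z) = 165×1.8/(1.8+5.45) = 40.966 kPa
Final effective stress: σ'_f = σ'_0 + Δσ = 46.7 + 40.966 = 87.666 kPa.
Normally consolidated clay, so the full stress increment lies on the virgin compression line:
S_c = C_c·H/(1+e₀)·log₁₀(σ'_f/σ'_0) = 0.42×6.3/(1+1.26)×log₁₀(87.666/46.7)
    = 1.1708 × 0.27351 = 0.3202 m

S_c ≈ 320 mm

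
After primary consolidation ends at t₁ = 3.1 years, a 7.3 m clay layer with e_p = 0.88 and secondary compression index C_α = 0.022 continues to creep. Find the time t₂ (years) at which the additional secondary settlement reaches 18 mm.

S_s = C_α·H/(1+e_p)·log₁₀(t₂/t₁) ⇒ log₁₀(t₂/t₁) = S_s·(1+e_p)/(C_α·H).
log₁₀(t₂/t₁) = 0.018 × (1+0.88) / (0.022×7.3) = 0.2107
t₂ = t₁ × 10^0.2107 = 3.1 × 1.624 = 5.036 years

t₂ ≈ 5.04 years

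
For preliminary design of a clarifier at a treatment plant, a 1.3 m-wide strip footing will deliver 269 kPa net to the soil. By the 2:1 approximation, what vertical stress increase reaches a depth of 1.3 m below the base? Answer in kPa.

By the 2:1 method the load spreads at 1 horizontal : 2 vertical, so at depth z the loaded area has grown by z in each plan dimension:
Δσ = qB/(B+z) = 269×1.3/(1.3+1.3) = 134.5 kPa

Δσ_z ≈ 134 kPa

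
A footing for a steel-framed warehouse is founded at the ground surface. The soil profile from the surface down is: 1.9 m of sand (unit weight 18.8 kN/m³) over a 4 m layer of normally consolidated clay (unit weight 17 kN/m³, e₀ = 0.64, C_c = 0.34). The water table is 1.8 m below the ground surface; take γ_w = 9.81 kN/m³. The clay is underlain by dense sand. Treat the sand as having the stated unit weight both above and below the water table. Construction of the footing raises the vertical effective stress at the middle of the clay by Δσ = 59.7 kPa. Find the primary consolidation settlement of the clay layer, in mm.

Mid-depth of clay below the ground surface: z = 1.9 + 4/2 = 3.9 m.
Total vertical stress at mid-clay: σ_v = 18.8×1.9 + 17×2 = 69.72 kPa.
Pore pressure: u = 9.81×(3.9 − 1.8) = 20.601 kPa.
Initial effective stress: σ'_0 = σ_v − u = 69.72 − 20.601 = 49.119 kPa.
Final effective stress: σ'_f = σ'_0 + Δσ = 49.119 + 59.7 = 108.82 kPa.
Normally consolidated clay, so the full stress increment lies on the virgin compression line:
S_c = C_c·H/(1+e₀)·log₁₀(σ'_f/σ'_0) = 0.34×4/(1+0.64)×log₁₀(108.82/49.119)
    = 0.82927 × 0.34546 = 0.2865 m

S_c ≈ 286 mm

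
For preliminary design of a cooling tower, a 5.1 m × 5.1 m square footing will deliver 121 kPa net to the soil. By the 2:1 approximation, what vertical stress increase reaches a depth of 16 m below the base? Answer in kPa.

Δσ_z ≈ 7.07 kPa

By the 2:1 method the load spreads at 1 horizontal : 2 vertical, so at depth z the loaded area has grown by z in each plan dimension:
Δσ = qBL/((B+z)(L+z)) = 121×5.1×5.1/((5.1+16)(5.1+16)) = 7.069 kPa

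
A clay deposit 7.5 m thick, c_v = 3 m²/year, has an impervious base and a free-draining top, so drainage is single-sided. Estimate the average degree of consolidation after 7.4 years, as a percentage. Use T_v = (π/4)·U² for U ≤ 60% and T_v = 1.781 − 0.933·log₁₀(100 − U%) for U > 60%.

Drainage path length: H_d = H = 7.5 m (single drainage).
T_v = c_v·t/H_d² = 3×7.4/7.5² = 0.39467.
T_v = 0.39467 corresponds to the U > 60% branch:
U = 1 − 10^((1.781 − T_v)/0.933)/100 = 0.6939

U ≈ 69.4 %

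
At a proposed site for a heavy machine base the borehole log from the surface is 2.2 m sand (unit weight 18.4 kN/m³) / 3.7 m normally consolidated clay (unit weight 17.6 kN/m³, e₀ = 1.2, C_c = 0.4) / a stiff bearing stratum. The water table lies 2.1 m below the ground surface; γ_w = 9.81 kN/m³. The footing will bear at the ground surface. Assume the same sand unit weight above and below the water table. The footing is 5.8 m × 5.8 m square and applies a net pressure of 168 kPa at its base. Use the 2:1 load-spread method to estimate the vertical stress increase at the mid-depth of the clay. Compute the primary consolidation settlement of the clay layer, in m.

S_c ≈ 0.214 m

Mid-depth of clay below the ground surface: z = 2.2 + 3.7/2 = 4.05 m.
Total vertical stress at mid-clay: σ_v = 18.4×2.2 + 17.6×1.85 = 73.04 kPa.
Pore pressure: u = 9.81×(4.05 − 2.1) = 19.13 kPa.
Initial effective stress: σ'_0 = σ_v − u = 73.04 − 19.13 = 53.91 kPa.
Stress increase at mid-clay by the 2:1 spreading method:
Δσ = qBL/((B+z)(L+z)) = 168×5.8×5.8/((5.8+4.05)(5.8+4.05)) = 58.25 kPa
Final effective stress: σ'_f = σ'_0 + Δσ = 53.91 + 58.25 = 112.16 kPa.
Normally consolidated clay, so the full stress increment lies on the virgin compression line:
S_c = C_c·H/(1+e₀)·log₁₀(σ'_f/σ'_0) = 0.4×3.7/(1+1.2)×log₁₀(112.16/53.91)
    = 0.67273 × 0.31817 = 0.214 m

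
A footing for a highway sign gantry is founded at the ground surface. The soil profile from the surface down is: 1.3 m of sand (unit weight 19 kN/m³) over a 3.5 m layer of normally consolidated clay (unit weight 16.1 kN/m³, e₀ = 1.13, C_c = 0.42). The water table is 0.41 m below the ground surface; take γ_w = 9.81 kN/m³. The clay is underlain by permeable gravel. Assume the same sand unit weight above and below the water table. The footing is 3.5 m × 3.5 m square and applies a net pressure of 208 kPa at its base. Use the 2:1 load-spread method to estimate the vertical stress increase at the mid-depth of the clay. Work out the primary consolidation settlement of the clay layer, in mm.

Mid-depth of clay below the ground surface: z = 1.3 + 3.5/2 = 3.05 m.
Total vertical stress at mid-clay: σ_v = 19×1.3 + 16.1×1.75 = 52.875 kPa.
Pore pressure: u = 9.81×(3.05 − 0.41) = 25.898 kPa.
Initial effective stress: σ'_0 = σ_v − u = 52.875 − 25.898 = 26.977 kPa.
Stress increase at mid-clay by the 2:1 spreading method:
Δσ = qBL/((B+z)(L+z)) = 208×3.5×3.5/((3.5+3.05)(3.5+3.05)) = 59.39 kPa
Final effective stress: σ'_f = σ'_0 + Δσ = 26.977 + 59.39 = 86.367 kPa.
Normally consolidated clay, so the full stress increment lies on the virgin compression line:
S_c = C_c·H/(1+e₀)·log₁₀(σ'_f/σ'_0) = 0.42×3.5/(1+1.13)×log₁₀(86.367/26.977)
    = 0.69014 × 0.50535 = 0.3488 m

S_c ≈ 349 mm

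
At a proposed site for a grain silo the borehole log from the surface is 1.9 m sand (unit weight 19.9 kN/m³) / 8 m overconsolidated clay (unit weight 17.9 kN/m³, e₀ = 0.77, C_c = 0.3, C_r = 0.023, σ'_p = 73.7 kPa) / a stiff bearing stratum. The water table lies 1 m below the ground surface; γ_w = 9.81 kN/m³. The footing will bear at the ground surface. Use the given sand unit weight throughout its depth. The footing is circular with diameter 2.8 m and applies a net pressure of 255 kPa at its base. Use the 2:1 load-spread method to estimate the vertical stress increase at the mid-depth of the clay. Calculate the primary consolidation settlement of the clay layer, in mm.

Mid-depth of clay below the ground surface: z = 1.9 + 8/2 = 5.9 m.
Total vertical stress at mid-clay: σ_v = 19.9×1.9 + 17.9×4 = 109.41 kPa.
Pore pressure: u = 9.81×(5.9 − 1) = 48.069 kPa.
Initial effective stress: σ'_0 = σ_v − u = 109.41 − 48.069 = 61.341 kPa.
Stress increase at mid-clay by the 2:1 spreading method:
Δσ ≈ qD²/(D+z)² = 255×2.8²/(2.8+5.9)² = 26.413 kPa
Final effective stress: σ'_f = 61.341 + 26.413 = 87.754 kPa.
σ'_f = 87.754 > σ'_p = 73.7 kPa, so the stress path crosses the preconsolidation pressure — recompression up to σ'_p, then virgin compression beyond:
S_c = H/(1+e₀)·[C_r·log₁₀(σ'_p/σ'_0) + C_c·log₁₀(σ'_f/σ'_p)]
    = 8/1.77 × [0.023×log₁₀(73.7/61.341) + 0.3×log₁₀(87.754/73.7)]
    = 4.5198 × [0.0018335 + 0.02274] = 0.1111 m

S_c ≈ 111 mm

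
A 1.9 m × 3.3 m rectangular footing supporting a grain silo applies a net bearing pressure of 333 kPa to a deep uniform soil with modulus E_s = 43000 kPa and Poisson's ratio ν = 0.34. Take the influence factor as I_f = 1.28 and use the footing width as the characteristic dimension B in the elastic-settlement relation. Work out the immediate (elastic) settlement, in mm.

S_e ≈ 16.7 mm

Immediate (elastic) settlement: S_e = q·B·(1−ν²)/E_s · I_f.
S_e = 333 × 1.9 × (1 − 0.34²) / 43000 × 1.28
    = 333 × 1.9 × 0.8844 / 43000 × 1.28
    = 0.01666 m = 16.66 mm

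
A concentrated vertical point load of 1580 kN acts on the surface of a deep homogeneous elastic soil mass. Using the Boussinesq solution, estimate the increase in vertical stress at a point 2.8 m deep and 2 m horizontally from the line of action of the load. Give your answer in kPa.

Δσ_z ≈ 34.3 kPa

Boussinesq vertical stress below a point load on an elastic half-space:
Δσ_z = 3P/(2πz²) · [1 + (r/z)²]^(−5/2)
r/z = 2/2.8 = 0.71429; [1+(r/z)²]^(−5/2) = 0.35679.
Δσ_z = 3×1580/(2π×2.8²) × 0.35679 = 96.224 × 0.35679 = 34.33 kPa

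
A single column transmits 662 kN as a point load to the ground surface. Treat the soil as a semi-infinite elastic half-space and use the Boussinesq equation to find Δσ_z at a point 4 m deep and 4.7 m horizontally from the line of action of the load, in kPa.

Δσ_z ≈ 2.26 kPa

Boussinesq vertical stress below a point load on an elastic half-space:
Δσ_z = 3P/(2πz²) · [1 + (r/z)²]^(−5/2)
r/z = 4.7/4 = 1.175; [1+(r/z)²]^(−5/2) = 0.11436.
Δσ_z = 3×662/(2π×4²) × 0.11436 = 19.755 × 0.11436 = 2.259 kPa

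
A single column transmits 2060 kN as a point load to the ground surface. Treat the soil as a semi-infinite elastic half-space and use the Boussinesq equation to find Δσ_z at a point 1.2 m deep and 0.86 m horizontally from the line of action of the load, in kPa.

Boussinesq vertical stress below a point load on an elastic half-space:
Δσ_z = 3P/(2πz²) · [1 + (r/z)²]^(−5/2)
r/z = 0.86/1.2 = 0.71667; [1+(r/z)²]^(−5/2) = 0.35478.
Δσ_z = 3×2060/(2π×1.2²) × 0.35478 = 683.04 × 0.35478 = 242.3 kPa

Δσ_z ≈ 242 kPa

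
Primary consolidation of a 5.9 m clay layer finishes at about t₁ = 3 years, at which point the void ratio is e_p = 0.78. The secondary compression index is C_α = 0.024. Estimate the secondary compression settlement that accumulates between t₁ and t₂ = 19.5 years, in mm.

Secondary compression: S_s = C_α·H/(1+e_p)·log₁₀(t₂/t₁)
S_s = 0.024×5.9/(1+0.78)×log₁₀(19.5/3)
    = 0.07955 × 0.8129 = 0.06467 m

S_s ≈ 64.7 mm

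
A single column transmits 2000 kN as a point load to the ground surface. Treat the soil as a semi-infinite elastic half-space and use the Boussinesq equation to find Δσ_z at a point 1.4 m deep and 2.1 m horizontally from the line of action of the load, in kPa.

Boussinesq vertical stress below a point load on an elastic half-space:
Δσ_z = 3P/(2πz²) · [1 + (r/z)²]^(−5/2)
r/z = 2.1/1.4 = 1.5; [1+(r/z)²]^(−5/2) = 0.052516.
Δσ_z = 3×2000/(2π×1.4²) × 0.052516 = 487.21 × 0.052516 = 25.59 kPa

Δσ_z ≈ 25.6 kPa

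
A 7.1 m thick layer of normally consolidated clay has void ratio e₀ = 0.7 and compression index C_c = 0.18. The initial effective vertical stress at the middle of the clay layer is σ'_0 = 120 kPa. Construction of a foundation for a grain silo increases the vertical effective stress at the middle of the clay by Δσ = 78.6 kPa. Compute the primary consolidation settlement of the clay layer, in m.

S_c ≈ 0.164 m

Final effective stress: σ'_f = σ'_0 + Δσ = 120 + 78.6 = 198.6 kPa.
Normally consolidated clay, so the full stress increment lies on the virgin compression line:
S_c = C_c·H/(1+e₀)·log₁₀(σ'_f/σ'_0) = 0.18×7.1/(1+0.7)×log₁₀(198.6/120)
    = 0.75176 × 0.2188 = 0.1645 m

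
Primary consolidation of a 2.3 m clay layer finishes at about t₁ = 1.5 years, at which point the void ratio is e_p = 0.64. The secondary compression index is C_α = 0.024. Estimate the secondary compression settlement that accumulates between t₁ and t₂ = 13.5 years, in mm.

S_s ≈ 32.1 mm

Secondary compression: S_s = C_α·H/(1+e_p)·log₁₀(t₂/t₁)
S_s = 0.024×2.3/(1+0.64)×log₁₀(13.5/1.5)
    = 0.03366 × 0.9542 = 0.03212 m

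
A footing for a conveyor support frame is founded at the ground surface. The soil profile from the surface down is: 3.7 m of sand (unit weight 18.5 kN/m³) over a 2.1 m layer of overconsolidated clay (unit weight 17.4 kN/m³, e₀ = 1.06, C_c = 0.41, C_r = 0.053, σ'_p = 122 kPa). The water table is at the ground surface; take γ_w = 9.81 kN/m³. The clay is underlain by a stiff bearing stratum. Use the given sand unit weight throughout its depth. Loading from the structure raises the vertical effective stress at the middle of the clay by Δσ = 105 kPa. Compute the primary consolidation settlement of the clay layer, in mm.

S_c ≈ 57.6 mm

Mid-depth of clay below the ground surface: z = 3.7 + 2.1/2 = 4.75 m.
Total vertical stress at mid-clay: σ_v = 18.5×3.7 + 17.4×1.05 = 86.72 kPa.
Pore pressure: u = 9.81×(4.75 − 0) = 46.598 kPa.
Initial effective stress: σ'_0 = σ_v − u = 86.72 − 46.598 = 40.122 kPa.
Final effective stress: σ'_f = 40.122 + 105 = 145.12 kPa.
σ'_f = 145.12 > σ'_p = 122 kPa, so the stress path crosses the preconsolidation pressure — recompression up to σ'_p, then virgin compression beyond:
S_c = H/(1+e₀)·[C_r·log₁₀(σ'_p/σ'_0) + C_c·log₁₀(σ'_f/σ'_p)]
    = 2.1/2.06 × [0.053×log₁₀(122/40.122) + 0.41×log₁₀(145.12/122)]
    = 1.0194 × [0.025598 + 0.030901] = 0.0576 m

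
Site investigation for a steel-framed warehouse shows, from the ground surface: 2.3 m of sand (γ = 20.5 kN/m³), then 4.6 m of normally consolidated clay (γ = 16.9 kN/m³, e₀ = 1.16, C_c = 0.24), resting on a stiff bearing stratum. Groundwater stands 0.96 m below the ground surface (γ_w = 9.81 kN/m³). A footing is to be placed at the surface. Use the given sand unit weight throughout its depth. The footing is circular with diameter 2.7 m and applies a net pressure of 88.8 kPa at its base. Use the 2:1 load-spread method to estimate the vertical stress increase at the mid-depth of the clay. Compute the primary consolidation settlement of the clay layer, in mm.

S_c ≈ 48 mm

Mid-depth of clay below the ground surface: z = 2.3 + 4.6/2 = 4.6 m.
Total vertical stress at mid-clay: σ_v = 20.5×2.3 + 16.9×2.3 = 86.02 kPa.
Pore pressure: u = 9.81×(4.6 − 0.96) = 35.708 kPa.
Initial effective stress: σ'_0 = σ_v − u = 86.02 − 35.708 = 50.312 kPa.
Stress increase at mid-clay by the 2:1 spreading method:
Δσ ≈ qD²/(D+z)² = 88.8×2.7²/(2.7+4.6)² = 12.148 kPa
Final effective stress: σ'_f = σ'_0 + Δσ = 50.312 + 12.148 = 62.46 kPa.
Normally consolidated clay, so the full stress increment lies on the virgin compression line:
S_c = C_c·H/(1+e₀)·log₁₀(σ'_f/σ'_0) = 0.24×4.6/(1+1.16)×log₁₀(62.46/50.312)
    = 0.51111 × 0.09393 = 0.04801 m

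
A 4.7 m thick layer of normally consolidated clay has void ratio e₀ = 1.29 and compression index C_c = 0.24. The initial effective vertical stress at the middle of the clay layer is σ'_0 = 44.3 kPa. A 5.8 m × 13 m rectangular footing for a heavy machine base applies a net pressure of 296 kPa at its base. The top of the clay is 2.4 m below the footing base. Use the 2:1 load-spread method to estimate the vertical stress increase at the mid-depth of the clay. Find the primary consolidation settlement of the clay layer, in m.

Mid-depth of clay below the footing base: z = 2.4 + 4.7/2 = 4.75 m.
Stress increase at mid-clay by the 2:1 spreading method:
Δσ = qBL/((B+z)(L+z)) = 296×5.8×13/((5.8+4.75)(13+4.75)) = 119.18 kPa
Final effective stress: σ'_f = σ'_0 + Δσ = 44.3 + 119.18 = 163.48 kPa.
Normally consolidated clay, so the full stress increment lies on the virgin compression line:
S_c = C_c·H/(1+e₀)·log₁₀(σ'_f/σ'_0) = 0.24×4.7/(1+1.29)×log₁₀(163.48/44.3)
    = 0.49258 × 0.56706 = 0.2793 m

S_c ≈ 0.279 m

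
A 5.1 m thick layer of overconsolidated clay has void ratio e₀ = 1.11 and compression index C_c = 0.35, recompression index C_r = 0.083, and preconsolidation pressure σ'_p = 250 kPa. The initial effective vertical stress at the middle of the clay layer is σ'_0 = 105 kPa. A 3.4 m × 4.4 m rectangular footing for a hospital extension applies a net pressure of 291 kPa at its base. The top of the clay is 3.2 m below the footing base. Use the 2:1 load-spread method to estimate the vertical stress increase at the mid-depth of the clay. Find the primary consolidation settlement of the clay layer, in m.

Mid-depth of clay below the footing base: z = 3.2 + 5.1/2 = 5.75 m.
Stress increase at mid-clay by the 2:1 spreading method:
Δσ = qBL/((B+z)(L+z)) = 291×3.4×4.4/((3.4+5.75)(4.4+5.75)) = 46.875 kPa
Final effective stress: σ'_f = 105 + 46.875 = 151.88 kPa.
σ'_f = 151.88 ≤ σ'_p = 250 kPa, so the clay remains overconsolidated and only the recompression index applies:
S_c = C_r·H/(1+e₀)·log₁₀(σ'_f/σ'_0) = 0.083×5.1/2.11×log₁₀(151.88/105)
    = 0.20062 × 0.16031 = 0.03216 m

S_c ≈ 0.0322 m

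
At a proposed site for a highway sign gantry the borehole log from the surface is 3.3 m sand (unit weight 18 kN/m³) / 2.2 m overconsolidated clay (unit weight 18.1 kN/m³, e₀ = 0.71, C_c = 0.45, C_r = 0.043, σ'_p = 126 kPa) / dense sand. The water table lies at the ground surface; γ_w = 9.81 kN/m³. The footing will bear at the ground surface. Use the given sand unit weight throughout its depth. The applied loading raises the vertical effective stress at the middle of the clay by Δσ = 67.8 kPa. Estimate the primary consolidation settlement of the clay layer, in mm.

S_c ≈ 25.4 mm

Mid-depth of clay below the ground surface: z = 3.3 + 2.2/2 = 4.4 m.
Total vertical stress at mid-clay: σ_v = 18×3.3 + 18.1×1.1 = 79.31 kPa.
Pore pressure: u = 9.81×(4.4 − 0) = 43.164 kPa.
Initial effective stress: σ'_0 = σ_v − u = 79.31 − 43.164 = 36.146 kPa.
Final effective stress: σ'_f = 36.146 + 67.8 = 103.95 kPa.
σ'_f = 103.95 ≤ σ'_p = 126 kPa, so the clay remains overconsolidated and only the recompression index applies:
S_c = C_r·H/(1+e₀)·log₁₀(σ'_f/σ'_0) = 0.043×2.2/1.71×log₁₀(103.95/36.146)
    = 0.055319 × 0.45876 = 0.02538 m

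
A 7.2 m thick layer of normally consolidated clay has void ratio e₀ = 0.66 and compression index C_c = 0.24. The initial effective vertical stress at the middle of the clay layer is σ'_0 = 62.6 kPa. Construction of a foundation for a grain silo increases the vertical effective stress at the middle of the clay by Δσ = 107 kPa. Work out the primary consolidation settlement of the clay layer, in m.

Final effective stress: σ'_f = σ'_0 + Δσ = 62.6 + 107 = 169.6 kPa.
Normally consolidated clay, so the full stress increment lies on the virgin compression line:
S_c = C_c·H/(1+e₀)·log₁₀(σ'_f/σ'_0) = 0.24×7.2/(1+0.66)×log₁₀(169.6/62.6)
    = 1.041 × 0.43285 = 0.4506 m

S_c ≈ 0.451 m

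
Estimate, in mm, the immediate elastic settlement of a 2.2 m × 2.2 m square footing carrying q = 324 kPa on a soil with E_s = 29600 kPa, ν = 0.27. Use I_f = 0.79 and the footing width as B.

S_e ≈ 17.6 mm

Immediate (elastic) settlement: S_e = q·B·(1−ν²)/E_s · I_f.
S_e = 324 × 2.2 × (1 − 0.27²) / 29600 × 0.79
    = 324 × 2.2 × 0.9271 / 29600 × 0.79
    = 0.01764 m = 17.64 mm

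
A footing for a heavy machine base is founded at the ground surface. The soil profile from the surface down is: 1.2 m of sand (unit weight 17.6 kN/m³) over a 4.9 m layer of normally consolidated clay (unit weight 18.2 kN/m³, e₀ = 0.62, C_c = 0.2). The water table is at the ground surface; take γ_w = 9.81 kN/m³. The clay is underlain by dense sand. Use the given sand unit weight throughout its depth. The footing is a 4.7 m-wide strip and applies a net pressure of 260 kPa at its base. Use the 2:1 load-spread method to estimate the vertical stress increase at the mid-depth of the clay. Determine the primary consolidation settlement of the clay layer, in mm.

Mid-depth of clay below the ground surface: z = 1.2 + 4.9/2 = 3.65 m.
Total vertical stress at mid-clay: σ_v = 17.6×1.2 + 18.2×2.45 = 65.71 kPa.
Pore pressure: u = 9.81×(3.65 − 0) = 35.806 kPa.
Initial effective stress: σ'_0 = σ_v − u = 65.71 − 35.806 = 29.904 kPa.
Stress increase at mid-clay by the 2:1 spreading method:
Δσ = qB/(B+z) = 260×4.7/(4.7+3.65) = 146.35 kPa
Final effective stress: σ'_f = σ'_0 + Δσ = 29.904 + 146.35 = 176.25 kPa.
Normally consolidated clay, so the full stress increment lies on the virgin compression line:
S_c = C_c·H/(1+e₀)·log₁₀(σ'_f/σ'_0) = 0.2×4.9/(1+0.62)×log₁₀(176.25/29.904)
    = 0.60494 × 0.7704 = 0.466 m

S_c ≈ 466 mm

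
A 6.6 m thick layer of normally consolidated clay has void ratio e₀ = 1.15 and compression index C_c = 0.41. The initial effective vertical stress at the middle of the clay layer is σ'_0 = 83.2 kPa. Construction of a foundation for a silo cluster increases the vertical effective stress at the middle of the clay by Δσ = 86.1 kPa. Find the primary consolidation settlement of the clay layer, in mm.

S_c ≈ 388 mm

Final effective stress: σ'_f = σ'_0 + Δσ = 83.2 + 86.1 = 169.3 kPa.
Normally consolidated clay, so the full stress increment lies on the virgin compression line:
S_c = C_c·H/(1+e₀)·log₁₀(σ'_f/σ'_0) = 0.41×6.6/(1+1.15)×log₁₀(169.3/83.2)
    = 1.2586 × 0.30853 = 0.3883 m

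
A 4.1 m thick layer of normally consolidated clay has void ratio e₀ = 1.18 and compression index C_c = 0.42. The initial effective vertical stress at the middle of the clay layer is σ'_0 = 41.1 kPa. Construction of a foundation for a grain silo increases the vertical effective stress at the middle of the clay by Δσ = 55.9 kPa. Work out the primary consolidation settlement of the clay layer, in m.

S_c ≈ 0.295 m

Final effective stress: σ'_f = σ'_0 + Δσ = 41.1 + 55.9 = 97 kPa.
Normally consolidated clay, so the full stress increment lies on the virgin compression line:
S_c = C_c·H/(1+e₀)·log₁₀(σ'_f/σ'_0) = 0.42×4.1/(1+1.18)×log₁₀(97/41.1)
    = 0.78991 × 0.37293 = 0.2946 m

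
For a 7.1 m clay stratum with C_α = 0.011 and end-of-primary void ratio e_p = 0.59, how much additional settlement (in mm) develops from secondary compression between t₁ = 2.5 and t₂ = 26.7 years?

Secondary compression: S_s = C_α·H/(1+e_p)·log₁₀(t₂/t₁)
S_s = 0.011×7.1/(1+0.59)×log₁₀(26.7/2.5)
    = 0.04912 × 1.029 = 0.05052 m

S_s ≈ 50.5 mm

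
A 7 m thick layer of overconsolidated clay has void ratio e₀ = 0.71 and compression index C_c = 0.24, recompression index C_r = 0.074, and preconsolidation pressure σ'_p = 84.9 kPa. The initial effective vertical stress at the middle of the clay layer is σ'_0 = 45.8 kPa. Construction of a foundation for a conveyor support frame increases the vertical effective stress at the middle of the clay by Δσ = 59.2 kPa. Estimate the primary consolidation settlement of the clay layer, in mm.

S_c ≈ 172 mm

Final effective stress: σ'_f = 45.8 + 59.2 = 105 kPa.
σ'_f = 105 > σ'_p = 84.9 kPa, so the stress path crosses the preconsolidation pressure — recompression up to σ'_p, then virgin compression beyond:
S_c = H/(1+e₀)·[C_r·log₁₀(σ'_p/σ'_0) + C_c·log₁₀(σ'_f/σ'_p)]
    = 7/1.71 × [0.074×log₁₀(84.9/45.8) + 0.24×log₁₀(105/84.9)]
    = 4.0936 × [0.019835 + 0.022148] = 0.1719 m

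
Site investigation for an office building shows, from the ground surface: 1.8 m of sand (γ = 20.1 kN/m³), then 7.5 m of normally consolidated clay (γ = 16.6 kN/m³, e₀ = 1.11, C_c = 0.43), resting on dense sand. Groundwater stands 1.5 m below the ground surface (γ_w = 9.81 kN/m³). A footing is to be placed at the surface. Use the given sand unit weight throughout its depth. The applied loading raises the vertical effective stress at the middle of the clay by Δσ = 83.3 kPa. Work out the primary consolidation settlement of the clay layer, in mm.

S_c ≈ 586 mm

Mid-depth of clay below the ground surface: z = 1.8 + 7.5/2 = 5.55 m.
Total vertical stress at mid-clay: σ_v = 20.1×1.8 + 16.6×3.75 = 98.43 kPa.
Pore pressure: u = 9.81×(5.55 − 1.5) = 39.73 kPa.
Initial effective stress: σ'_0 = σ_v − u = 98.43 − 39.73 = 58.7 kPa.
Final effective stress: σ'_f = σ'_0 + Δσ = 58.7 + 83.3 = 142 kPa.
Normally consolidated clay, so the full stress increment lies on the virgin compression line:
S_c = C_c·H/(1+e₀)·log₁₀(σ'_f/σ'_0) = 0.43×7.5/(1+1.11)×log₁₀(142/58.7)
    = 1.5284 × 0.38365 = 0.5864 m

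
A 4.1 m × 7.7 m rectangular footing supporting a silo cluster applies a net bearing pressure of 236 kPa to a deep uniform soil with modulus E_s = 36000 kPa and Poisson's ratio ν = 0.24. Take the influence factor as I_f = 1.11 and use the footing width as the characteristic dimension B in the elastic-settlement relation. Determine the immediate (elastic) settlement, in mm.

Immediate (elastic) settlement: S_e = q·B·(1−ν²)/E_s · I_f.
S_e = 236 × 4.1 × (1 − 0.24²) / 36000 × 1.11
    = 236 × 4.1 × 0.9424 / 36000 × 1.11
    = 0.02812 m = 28.12 mm

S_e ≈ 28.1 mm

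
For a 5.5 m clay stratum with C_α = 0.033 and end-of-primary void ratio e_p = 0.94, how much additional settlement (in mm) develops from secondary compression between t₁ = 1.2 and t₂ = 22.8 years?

Secondary compression: S_s = C_α·H/(1+e_p)·log₁₀(t₂/t₁)
S_s = 0.033×5.5/(1+0.94)×log₁₀(22.8/1.2)
    = 0.09356 × 1.279 = 0.1196 m

S_s ≈ 120 mm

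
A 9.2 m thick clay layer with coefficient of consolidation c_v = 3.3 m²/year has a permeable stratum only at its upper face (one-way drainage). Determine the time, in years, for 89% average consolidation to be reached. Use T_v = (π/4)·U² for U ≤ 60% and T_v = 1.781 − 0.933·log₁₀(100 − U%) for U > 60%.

t ≈ 20.8 years

Drainage path length: H_d = H = 9.2 m (single drainage).
U > 60%: T_v = 1.781 − 0.933·log₁₀(100 − 89) = 0.80938.
t = T_v·H_d²/c_v = 0.80938×9.2²/3.3 = 20.76 years.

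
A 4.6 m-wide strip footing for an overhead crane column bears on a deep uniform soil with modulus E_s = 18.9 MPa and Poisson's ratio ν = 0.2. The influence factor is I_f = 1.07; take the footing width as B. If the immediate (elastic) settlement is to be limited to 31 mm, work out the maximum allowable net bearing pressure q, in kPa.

q ≈ 124 kPa

E_s = 18.9 MPa = 18900 kPa.
S_e = q·B·(1−ν²)/E_s · I_f  ⇒  q = S_e·E_s / (B·(1−ν²)·I_f).
q = 0.031 × 18900 / (4.6 × 0.96 × 1.07) = 124 kPa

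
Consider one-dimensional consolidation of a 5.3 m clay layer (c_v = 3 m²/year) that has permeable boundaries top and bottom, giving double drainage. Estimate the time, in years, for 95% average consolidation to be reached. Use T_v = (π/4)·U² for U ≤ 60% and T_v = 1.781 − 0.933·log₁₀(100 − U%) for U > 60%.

t ≈ 2.64 years

Drainage path length: H_d = H/2 = 2.65 m (double drainage).
U > 60%: T_v = 1.781 − 0.933·log₁₀(100 − 95) = 1.1289.
t = T_v·H_d²/c_v = 1.1289×2.65²/3 = 2.643 years.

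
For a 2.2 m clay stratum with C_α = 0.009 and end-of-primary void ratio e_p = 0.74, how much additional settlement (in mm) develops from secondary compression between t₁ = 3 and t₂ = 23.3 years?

Secondary compression: S_s = C_α·H/(1+e_p)·log₁₀(t₂/t₁)
S_s = 0.009×2.2/(1+0.74)×log₁₀(23.3/3)
    = 0.01138 × 0.8902 = 0.01013 m

S_s ≈ 10.1 mm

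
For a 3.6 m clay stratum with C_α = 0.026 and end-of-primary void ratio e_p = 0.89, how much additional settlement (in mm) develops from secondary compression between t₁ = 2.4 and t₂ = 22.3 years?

Secondary compression: S_s = C_α·H/(1+e_p)·log₁₀(t₂/t₁)
S_s = 0.026×3.6/(1+0.89)×log₁₀(22.3/2.4)
    = 0.04952 × 0.9681 = 0.04794 m

S_s ≈ 47.9 mm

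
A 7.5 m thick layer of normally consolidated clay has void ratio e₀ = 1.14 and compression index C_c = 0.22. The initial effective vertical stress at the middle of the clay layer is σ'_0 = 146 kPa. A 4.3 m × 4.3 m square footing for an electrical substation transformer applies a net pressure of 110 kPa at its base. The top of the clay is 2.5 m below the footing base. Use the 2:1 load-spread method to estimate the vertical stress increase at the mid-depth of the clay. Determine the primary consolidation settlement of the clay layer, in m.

S_c ≈ 0.0395 m

Mid-depth of clay below the footing base: z = 2.5 + 7.5/2 = 6.25 m.
Stress increase at mid-clay by the 2:1 spreading method:
Δσ = qBL/((B+z)(L+z)) = 110×4.3×4.3/((4.3+6.25)(4.3+6.25)) = 18.274 kPa
Final effective stress: σ'_f = σ'_0 + Δσ = 146 + 18.274 = 164.27 kPa.
Normally consolidated clay, so the full stress increment lies on the virgin compression line:
S_c = C_c·H/(1+e₀)·log₁₀(σ'_f/σ'_0) = 0.22×7.5/(1+1.14)×log₁₀(164.27/146)
    = 0.77103 × 0.051205 = 0.03948 m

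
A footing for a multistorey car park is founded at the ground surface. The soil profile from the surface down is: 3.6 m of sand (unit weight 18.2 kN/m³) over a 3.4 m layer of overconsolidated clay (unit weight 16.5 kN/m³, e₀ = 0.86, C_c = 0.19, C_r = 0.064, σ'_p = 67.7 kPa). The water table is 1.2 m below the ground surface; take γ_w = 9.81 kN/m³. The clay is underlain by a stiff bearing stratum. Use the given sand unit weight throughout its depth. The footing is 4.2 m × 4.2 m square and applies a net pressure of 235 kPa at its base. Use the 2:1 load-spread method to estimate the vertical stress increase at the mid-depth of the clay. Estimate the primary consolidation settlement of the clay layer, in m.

Mid-depth of clay below the ground surface: z = 3.6 + 3.4/2 = 5.3 m.
Total vertical stress at mid-clay: σ_v = 18.2×3.6 + 16.5×1.7 = 93.57 kPa.
Pore pressure: u = 9.81×(5.3 − 1.2) = 40.221 kPa.
Initial effective stress: σ'_0 = σ_v − u = 93.57 − 40.221 = 53.349 kPa.
Stress increase at mid-clay by the 2:1 spreading method:
Δσ = qBL/((B+z)(L+z)) = 235×4.2×4.2/((4.2+5.3)(4.2+5.3)) = 45.932 kPa
Final effective stress: σ'_f = 53.349 + 45.932 = 99.281 kPa.
σ'_f = 99.281 > σ'_p = 67.7 kPa, so the stress path crosses the preconsolidation pressure — recompression up to σ'_p, then virgin compression beyond:
S_c = H/(1+e₀)·[C_r·log₁₀(σ'_p/σ'_0) + C_c·log₁₀(σ'_f/σ'_p)]
    = 3.4/1.86 × [0.064×log₁₀(67.7/53.349) + 0.19×log₁₀(99.281/67.7)]
    = 1.828 × [0.0066216 + 0.031593] = 0.06986 m

S_c ≈ 0.0699 m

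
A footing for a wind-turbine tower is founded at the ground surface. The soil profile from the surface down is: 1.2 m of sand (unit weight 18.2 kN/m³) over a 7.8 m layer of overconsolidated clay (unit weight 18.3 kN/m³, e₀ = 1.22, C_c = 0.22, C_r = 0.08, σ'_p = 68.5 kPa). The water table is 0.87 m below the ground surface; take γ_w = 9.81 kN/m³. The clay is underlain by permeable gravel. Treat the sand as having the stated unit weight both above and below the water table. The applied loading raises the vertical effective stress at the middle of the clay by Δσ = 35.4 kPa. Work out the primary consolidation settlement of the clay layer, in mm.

S_c ≈ 115 mm

Mid-depth of clay below the ground surface: z = 1.2 + 7.8/2 = 5.1 m.
Total vertical stress at mid-clay: σ_v = 18.2×1.2 + 18.3×3.9 = 93.21 kPa.
Pore pressure: u = 9.81×(5.1 − 0.87) = 41.496 kPa.
Initial effective stress: σ'_0 = σ_v − u = 93.21 − 41.496 = 51.714 kPa.
Final effective stress: σ'_f = 51.714 + 35.4 = 87.114 kPa.
σ'_f = 87.114 > σ'_p = 68.5 kPa, so the stress path crosses the preconsolidation pressure — recompression up to σ'_p, then virgin compression beyond:
S_c = H/(1+e₀)·[C_r·log₁₀(σ'_p/σ'_0) + C_c·log₁₀(σ'_f/σ'_p)]
    = 7.8/2.22 × [0.08×log₁₀(68.5/51.714) + 0.22×log₁₀(87.114/68.5)]
    = 3.5135 × [0.0097666 + 0.022967] = 0.115 m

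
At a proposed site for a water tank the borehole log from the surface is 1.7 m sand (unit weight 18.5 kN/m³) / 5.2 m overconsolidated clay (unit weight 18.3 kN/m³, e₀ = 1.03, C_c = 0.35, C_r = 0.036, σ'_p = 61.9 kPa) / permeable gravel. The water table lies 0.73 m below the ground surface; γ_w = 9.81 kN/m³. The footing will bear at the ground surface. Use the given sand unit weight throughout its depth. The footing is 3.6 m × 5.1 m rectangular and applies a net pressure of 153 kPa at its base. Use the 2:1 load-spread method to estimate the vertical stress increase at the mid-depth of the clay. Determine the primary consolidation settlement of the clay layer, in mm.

S_c ≈ 122 mm

Mid-depth of clay below the ground surface: z = 1.7 + 5.2/2 = 4.3 m.
Total vertical stress at mid-clay: σ_v = 18.5×1.7 + 18.3×2.6 = 79.03 kPa.
Pore pressure: u = 9.81×(4.3 − 0.73) = 35.022 kPa.
Initial effective stress: σ'_0 = σ_v − u = 79.03 − 35.022 = 44.008 kPa.
Stress increase at mid-clay by the 2:1 spreading method:
Δσ = qBL/((B+z)(L+z)) = 153×3.6×5.1/((3.6+4.3)(5.1+4.3)) = 37.828 kPa
Final effective stress: σ'_f = 44.008 + 37.828 = 81.836 kPa.
σ'_f = 81.836 > σ'_p = 61.9 kPa, so the stress path crosses the preconsolidation pressure — recompression up to σ'_p, then virgin compression beyond:
S_c = H/(1+e₀)·[C_r·log₁₀(σ'_p/σ'_0) + C_c·log₁₀(σ'_f/σ'_p)]
    = 5.2/2.03 × [0.036×log₁₀(61.9/44.008) + 0.35×log₁₀(81.836/61.9)]
    = 2.5616 × [0.0053337 + 0.042439] = 0.1224 m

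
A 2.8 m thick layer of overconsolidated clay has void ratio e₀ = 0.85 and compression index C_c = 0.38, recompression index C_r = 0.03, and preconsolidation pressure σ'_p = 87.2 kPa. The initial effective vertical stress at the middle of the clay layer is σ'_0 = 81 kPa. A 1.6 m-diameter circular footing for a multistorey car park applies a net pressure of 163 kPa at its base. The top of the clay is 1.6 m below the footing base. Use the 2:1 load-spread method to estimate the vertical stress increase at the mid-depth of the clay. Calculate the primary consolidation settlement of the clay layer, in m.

Mid-depth of clay below the footing base: z = 1.6 + 2.8/2 = 3 m.
Stress increase at mid-clay by the 2:1 spreading method:
Δσ ≈ qD²/(D+z)² = 163×1.6²/(1.6+3)² = 19.72 kPa
Final effective stress: σ'_f = 81 + 19.72 = 100.72 kPa.
σ'_f = 100.72 > σ'_p = 87.2 kPa, so the stress path crosses the preconsolidation pressure — recompression up to σ'_p, then virgin compression beyond:
S_c = H/(1+e₀)·[C_r·log₁₀(σ'_p/σ'_0) + C_c·log₁₀(σ'_f/σ'_p)]
    = 2.8/1.85 × [0.03×log₁₀(87.2/81) + 0.38×log₁₀(100.72/87.2)]
    = 1.5135 × [0.00096094 + 0.023788] = 0.03746 m

S_c ≈ 0.0375 m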